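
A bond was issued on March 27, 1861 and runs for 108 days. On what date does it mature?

July 13, 1861

Counting forward 108 days from March 27, 1861.
March has 31 days, so 31 − 27 = 4 days remain after March 27, 1861; 108 − 4 = 104 left.
April 1861 has 30 days: 104 − 30 = 74 left.
May 1861 has 31 days: 74 − 31 = 43 left.
June 1861 has 30 days: 43 − 30 = 13 left.
13 days into July 1861 → July 13, 1861.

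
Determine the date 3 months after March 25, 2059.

June 25, 2059

Advancing 3 months from March 25, 2059.
month 3 + 3 = 6 → June 2059.
Day 25 is valid in June, giving June 25, 2059.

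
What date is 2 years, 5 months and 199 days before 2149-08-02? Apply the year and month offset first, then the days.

August 15, 2146

Subtracting 2 years, 5 months and 199 days from August 2, 2149: first the month/year part, then the days.
-2 years → 2147; month 8 − 5 = 3 → March 2147.
Day 2 is valid in March, giving March 2, 2147.
Now subtract 199 days from March 2, 2147.
Going back 2 days from March 2, 2147 reaches the end of the previous month; 199 − 2 = 197 left.
February 2147 has 28 days (2147 is not a leap year): 197 − 28 = 169 left.
January 2147 has 31 days: 169 − 31 = 138 left.
December 2146 has 31 days: 138 − 31 = 107 left.
November 2146 has 30 days: 107 − 30 = 77 left.
October 2146 has 31 days: 77 − 31 = 46 left.
September 2146 has 30 days: 46 − 30 = 16 left.
August 2146 has 31 days; 31 − 16 = 15 → August 15, 2146.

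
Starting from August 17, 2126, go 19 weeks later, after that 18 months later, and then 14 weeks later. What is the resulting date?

Adding 19 weeks (= 133 days) from August 17, 2126:
August has 31 days, so 31 − 17 = 14 days remain after August 17, 2126; 133 − 14 = 119 left.
September 2126 has 30 days: 119 − 30 = 89 left.
October 2126 has 31 days: 89 − 31 = 58 left.
November 2126 has 30 days: 58 − 30 = 28 left.
28 days into December 2126 → December 28, 2126.
Adding 18 months from December 28, 2126:
month 12 + 18 = 30, which is month 6 of year 2128 → June 2128.
Day 28 is valid in June, giving June 28, 2128.
Adding 14 weeks (= 98 days) from June 28, 2128:
June has 30 days, so 30 − 28 = 2 days remain after June 28, 2128; 98 − 2 = 96 left.
July 2128 has 31 days: 96 − 31 = 65 left.
August 2128 has 31 days: 65 − 31 = 34 left.
September 2128 has 30 days: 34 − 30 = 4 left.
4 days into October 2128 → October 4, 2128.

October 4, 2128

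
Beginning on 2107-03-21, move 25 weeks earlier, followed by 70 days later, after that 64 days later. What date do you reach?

Counting back 25 weeks (= 175 days) from March 21, 2107:
Going back 21 days from March 21, 2107 reaches the end of the previous month; 175 − 21 = 154 left.
February 2107 has 28 days (2107 is not a leap year): 154 − 28 = 126 left.
January 2107 has 31 days: 126 − 31 = 95 left.
December 2106 has 31 days: 95 − 31 = 64 left.
November 2106 has 30 days: 64 − 30 = 34 left.
October 2106 has 31 days: 34 − 31 = 3 left.
September 2106 has 30 days; 30 − 3 = 27 → September 27, 2106.
Counting forward 70 days from September 27, 2106:
September has 30 days, so 30 − 27 = 3 days remain after September 27, 2106; 70 − 3 = 67 left.
October 2106 has 31 days: 67 − 31 = 36 left.
November 2106 has 30 days: 36 − 30 = 6 left.
6 days into December 2106 → December 6, 2106.
Adding 64 days from December 6, 2106:
December has 31 days, so 31 − 6 = 25 days remain after December 6, 2106; 64 − 25 = 39 left.
January 2107 has 31 days: 39 − 31 = 8 left.
8 days into February 2107 → February 8, 2107.

February 8, 2107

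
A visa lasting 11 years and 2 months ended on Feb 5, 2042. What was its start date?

Subtracting 11 years and 2 months from February 5, 2042.
-11 years → 2031; month 2 − 2 = 0, which is month 12 of year 2030 → December 2030.
Day 5 is valid in December, giving December 5, 2030.

December 5, 2030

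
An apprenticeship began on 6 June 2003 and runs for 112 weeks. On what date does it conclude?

July 29, 2005

Advancing 112 weeks = 784 days from June 6, 2003.
June has 30 days, so 30 − 6 = 24 days remain after June 6, 2003; 784 − 24 = 760 left.
July 2003 has 31 days: 760 − 31 = 729 left.
August 2003 has 31 days: 729 − 31 = 698 left.
September 2003 has 30 days: 698 − 30 = 668 left.
October 2003 has 31 days: 668 − 31 = 637 left.
November 2003 has 30 days: 637 − 30 = 607 left.
December 2003 has 31 days: 607 − 31 = 576 left.
January 2004 has 31 days: 576 − 31 = 545 left.
February 2004 has 29 days (2004 is a leap year): 545 − 29 = 516 left.
March 2004 has 31 days: 516 − 31 = 485 left.
April 2004 has 30 days: 485 − 30 = 455 left.
May 2004 has 31 days: 455 − 31 = 424 left.
June 2004 has 30 days: 424 − 30 = 394 left.
July 2004 has 31 days: 394 − 31 = 363 left.
August 2004 has 31 days: 363 − 31 = 332 left.
September 2004 has 30 days: 332 − 30 = 302 left.
October 2004 has 31 days: 302 − 31 = 271 left.
November 2004 has 30 days: 271 − 30 = 241 left.
December 2004 has 31 days: 241 − 31 = 210 left.
January 2005 has 31 days: 210 − 31 = 179 left.
February 2005 has 28 days (2005 is not a leap year): 179 − 28 = 151 left.
March 2005 has 31 days: 151 − 31 = 120 left.
April 2005 has 30 days: 120 − 30 = 90 left.
May 2005 has 31 days: 90 − 31 = 59 left.
June 2005 has 30 days: 59 − 30 = 29 left.
29 days into July 2005 → July 29, 2005.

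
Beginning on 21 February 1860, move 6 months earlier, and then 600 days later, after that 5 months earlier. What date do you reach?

November 12, 1860

Counting back 6 months from February 21, 1860:
month 2 − 6 = -4, which is month 8 of year 1859 → August 1859.
Day 21 is valid in August, giving August 21, 1859.
Counting forward 600 days from August 21, 1859:
August has 31 days, so 31 − 21 = 10 days remain after August 21, 1859; 600 − 10 = 590 left.
September 1859 has 30 days: 590 − 30 = 560 left.
October 1859 has 31 days: 560 − 31 = 529 left.
November 1859 has 30 days: 529 − 30 = 499 left.
December 1859 has 31 days: 499 − 31 = 468 left.
January 1860 has 31 days: 468 − 31 = 437 left.
February 1860 has 29 days (1860 is a leap year): 437 − 29 = 408 left.
March 1860 has 31 days: 408 − 31 = 377 left.
April 1860 has 30 days: 377 − 30 = 347 left.
May 1860 has 31 days: 347 − 31 = 316 left.
June 1860 has 30 days: 316 − 30 = 286 left.
July 1860 has 31 days: 286 − 31 = 255 left.
August 1860 has 31 days: 255 − 31 = 224 left.
September 1860 has 30 days: 224 − 30 = 194 left.
October 1860 has 31 days: 194 − 31 = 163 left.
November 1860 has 30 days: 163 − 30 = 133 left.
December 1860 has 31 days: 133 − 31 = 102 left.
January 1861 has 31 days: 102 − 31 = 71 left.
February 1861 has 28 days (1861 is not a leap year): 71 − 28 = 43 left.
March 1861 has 31 days: 43 − 31 = 12 left.
12 days into April 1861 → April 12, 1861.
Subtracting 5 months from April 12, 1861:
month 4 − 5 = -1, which is month 11 of year 1860 → November 1860.
Day 12 is valid in November, giving November 12, 1860.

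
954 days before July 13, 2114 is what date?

Counting back 954 days from July 13, 2114.
Going back 13 days from July 13, 2114 reaches the end of the previous month; 954 − 13 = 941 left.
June 2114 has 30 days: 941 − 30 = 911 left.
May 2114 has 31 days: 911 − 31 = 880 left.
April 2114 has 30 days: 880 − 30 = 850 left.
March 2114 has 31 days: 850 − 31 = 819 left.
February 2114 has 28 days (2114 is not a leap year): 819 − 28 = 791 left.
January 2114 has 31 days: 791 − 31 = 760 left.
December 2113 has 31 days: 760 − 31 = 729 left.
November 2113 has 30 days: 729 − 30 = 699 left.
October 2113 has 31 days: 699 − 31 = 668 left.
September 2113 has 30 days: 668 − 30 = 638 left.
August 2113 has 31 days: 638 − 31 = 607 left.
July 2113 has 31 days: 607 − 31 = 576 left.
June 2113 has 30 days: 576 − 30 = 546 left.
May 2113 has 31 days: 546 − 31 = 515 left.
April 2113 has 30 days: 515 − 30 = 485 left.
March 2113 has 31 days: 485 − 31 = 454 left.
February 2113 has 28 days (2113 is not a leap year): 454 − 28 = 426 left.
January 2113 has 31 days: 426 − 31 = 395 left.
December 2112 has 31 days: 395 − 31 = 364 left.
November 2112 has 30 days: 364 − 30 = 334 left.
October 2112 has 31 days: 334 − 31 = 303 left.
September 2112 has 30 days: 303 − 30 = 273 left.
August 2112 has 31 days: 273 − 31 = 242 left.
July 2112 has 31 days: 242 − 31 = 211 left.
June 2112 has 30 days: 211 − 30 = 181 left.
May 2112 has 31 days: 181 − 31 = 150 left.
April 2112 has 30 days: 150 − 30 = 120 left.
March 2112 has 31 days: 120 − 31 = 89 left.
February 2112 has 29 days (2112 is a leap year): 89 − 29 = 60 left.
January 2112 has 31 days: 60 − 31 = 29 left.
December 2111 has 31 days; 31 − 29 = 2 → December 2, 2111.

December 2, 2111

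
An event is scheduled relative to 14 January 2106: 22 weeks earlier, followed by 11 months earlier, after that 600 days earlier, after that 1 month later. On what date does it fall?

February 22, 2103

Counting back 22 weeks (= 154 days) from January 14, 2106:
Going back 14 days from January 14, 2106 reaches the end of the previous month; 154 − 14 = 140 left.
December 2105 has 31 days: 140 − 31 = 109 left.
November 2105 has 30 days: 109 − 30 = 79 left.
October 2105 has 31 days: 79 − 31 = 48 left.
September 2105 has 30 days: 48 − 30 = 18 left.
August 2105 has 31 days; 31 − 18 = 13 → August 13, 2105.
Counting back 11 months from August 13, 2105:
month 8 − 11 = -3, which is month 9 of year 2104 → September 2104.
Day 13 is valid in September, giving September 13, 2104.
Subtracting 600 days from September 13, 2104:
Going back 13 days from September 13, 2104 reaches the end of the previous month; 600 − 13 = 587 left.
August 2104 has 31 days: 587 − 31 = 556 left.
July 2104 has 31 days: 556 − 31 = 525 left.
June 2104 has 30 days: 525 − 30 = 495 left.
May 2104 has 31 days: 495 − 31 = 464 left.
April 2104 has 30 days: 464 − 30 = 434 left.
March 2104 has 31 days: 434 − 31 = 403 left.
February 2104 has 29 days (2104 is a leap year): 403 − 29 = 374 left.
January 2104 has 31 days: 374 − 31 = 343 left.
December 2103 has 31 days: 343 − 31 = 312 left.
November 2103 has 30 days: 312 − 30 = 282 left.
October 2103 has 31 days: 282 − 31 = 251 left.
September 2103 has 30 days: 251 − 30 = 221 left.
August 2103 has 31 days: 221 − 31 = 190 left.
July 2103 has 31 days: 190 − 31 = 159 left.
June 2103 has 30 days: 159 − 30 = 129 left.
May 2103 has 31 days: 129 − 31 = 98 left.
April 2103 has 30 days: 98 − 30 = 68 left.
March 2103 has 31 days: 68 − 31 = 37 left.
February 2103 has 28 days (2103 is not a leap year): 37 − 28 = 9 left.
January 2103 has 31 days; 31 − 9 = 22 → January 22, 2103.
Counting forward 1 month from January 22, 2103:
month 1 + 1 = 2 → February 2103.
Day 22 is valid in February, giving February 22, 2103.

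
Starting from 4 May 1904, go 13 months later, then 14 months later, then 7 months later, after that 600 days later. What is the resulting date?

October 24, 1908

Advancing 13 months from May 4, 1904:
month 5 + 13 = 18, which is month 6 of year 1905 → June 1905.
Day 4 is valid in June, giving June 4, 1905.
Adding 14 months from June 4, 1905:
month 6 + 14 = 20, which is month 8 of year 1906 → August 1906.
Day 4 is valid in August, giving August 4, 1906.
Adding 7 months from August 4, 1906:
month 8 + 7 = 15, which is month 3 of year 1907 → March 1907.
Day 4 is valid in March, giving March 4, 1907.
Counting forward 600 days from March 4, 1907:
March has 31 days, so 31 − 4 = 27 days remain after March 4, 1907; 600 − 27 = 573 left.
April 1907 has 30 days: 573 − 30 = 543 left.
May 1907 has 31 days: 543 − 31 = 512 left.
June 1907 has 30 days: 512 − 30 = 482 left.
July 1907 has 31 days: 482 − 31 = 451 left.
August 1907 has 31 days: 451 − 31 = 420 left.
September 1907 has 30 days: 420 − 30 = 390 left.
October 1907 has 31 days: 390 − 31 = 359 left.
November 1907 has 30 days: 359 − 30 = 329 left.
December 1907 has 31 days: 329 − 31 = 298 left.
January 1908 has 31 days: 298 − 31 = 267 left.
February 1908 has 29 days (1908 is a leap year): 267 − 29 = 238 left.
March 1908 has 31 days: 238 − 31 = 207 left.
April 1908 has 30 days: 207 − 30 = 177 left.
May 1908 has 31 days: 177 − 31 = 146 left.
June 1908 has 30 days: 146 − 30 = 116 left.
July 1908 has 31 days: 116 − 31 = 85 left.
August 1908 has 31 days: 85 − 31 = 54 left.
September 1908 has 30 days: 54 − 30 = 24 left.
24 days into October 1908 → October 24, 1908.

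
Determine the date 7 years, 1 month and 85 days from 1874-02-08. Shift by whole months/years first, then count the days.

June 1, 1881

Counting forward 7 years, 1 month and 85 days from February 8, 1874: first the month/year part, then the days.
+7 years → 1881; month 2 + 1 = 3 → March 1881.
Day 8 is valid in March, giving March 8, 1881.
Now add 85 days from March 8, 1881.
March has 31 days, so 31 − 8 = 23 days remain after March 8, 1881; 85 − 23 = 62 left.
April 1881 has 30 days: 62 − 30 = 32 left.
May 1881 has 31 days: 32 − 31 = 1 left.
1 day into June 1881 → June 1, 1881.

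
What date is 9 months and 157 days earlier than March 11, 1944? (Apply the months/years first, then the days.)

January 5, 1943

Going back 9 months and 157 days from March 11, 1944: first the month/year part, then the days.
month 3 − 9 = -6, which is month 6 of year 1943 → June 1943.
Day 11 is valid in June, giving June 11, 1943.
Now subtract 157 days from June 11, 1943.
Going back 11 days from June 11, 1943 reaches the end of the previous month; 157 − 11 = 146 left.
May 1943 has 31 days: 146 − 31 = 115 left.
April 1943 has 30 days: 115 − 30 = 85 left.
March 1943 has 31 days: 85 − 31 = 54 left.
February 1943 has 28 days (1943 is not a leap year): 54 − 28 = 26 left.
January 1943 has 31 days; 31 − 26 = 5 → January 5, 1943.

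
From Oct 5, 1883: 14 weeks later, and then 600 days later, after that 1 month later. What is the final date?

October 2, 1885

Adding 14 weeks (= 98 days) from October 5, 1883:
October has 31 days, so 31 − 5 = 26 days remain after October 5, 1883; 98 − 26 = 72 left.
November 1883 has 30 days: 72 − 30 = 42 left.
December 1883 has 31 days: 42 − 31 = 11 left.
11 days into January 1884 → January 11, 1884.
Advancing 600 days from January 11, 1884:
January has 31 days, so 31 − 11 = 20 days remain after January 11, 1884; 600 − 20 = 580 left.
February 1884 has 29 days (1884 is a leap year): 580 − 29 = 551 left.
March 1884 has 31 days: 551 − 31 = 520 left.
April 1884 has 30 days: 520 − 30 = 490 left.
May 1884 has 31 days: 490 − 31 = 459 left.
June 1884 has 30 days: 459 − 30 = 429 left.
July 1884 has 31 days: 429 − 31 = 398 left.
August 1884 has 31 days: 398 − 31 = 367 left.
September 1884 has 30 days: 367 − 30 = 337 left.
October 1884 has 31 days: 337 − 31 = 306 left.
November 1884 has 30 days: 306 − 30 = 276 left.
December 1884 has 31 days: 276 − 31 = 245 left.
January 1885 has 31 days: 245 − 31 = 214 left.
February 1885 has 28 days (1885 is not a leap year): 214 − 28 = 186 left.
March 1885 has 31 days: 186 − 31 = 155 left.
April 1885 has 30 days: 155 − 30 = 125 left.
May 1885 has 31 days: 125 − 31 = 94 left.
June 1885 has 30 days: 94 − 30 = 64 left.
July 1885 has 31 days: 64 − 31 = 33 left.
August 1885 has 31 days: 33 − 31 = 2 left.
2 days into September 1885 → September 2, 1885.
Advancing 1 month from September 2, 1885:
month 9 + 1 = 10 → October 1885.
Day 2 is valid in October, giving October 2, 1885.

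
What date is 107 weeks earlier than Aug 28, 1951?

August 9, 1949

Going back 107 weeks = 749 days from August 28, 1951.
Going back 28 days from August 28, 1951 reaches the end of the previous month; 749 − 28 = 721 left.
July 1951 has 31 days: 721 − 31 = 690 left.
June 1951 has 30 days: 690 − 30 = 660 left.
May 1951 has 31 days: 660 − 31 = 629 left.
April 1951 has 30 days: 629 − 30 = 599 left.
March 1951 has 31 days: 599 − 31 = 568 left.
February 1951 has 28 days (1951 is not a leap year): 568 − 28 = 540 left.
January 1951 has 31 days: 540 − 31 = 509 left.
December 1950 has 31 days: 509 − 31 = 478 left.
November 1950 has 30 days: 478 − 30 = 448 left.
October 1950 has 31 days: 448 − 31 = 417 left.
September 1950 has 30 days: 417 − 30 = 387 left.
August 1950 has 31 days: 387 − 31 = 356 left.
July 1950 has 31 days: 356 − 31 = 325 left.
June 1950 has 30 days: 325 − 30 = 295 left.
May 1950 has 31 days: 295 − 31 = 264 left.
April 1950 has 30 days: 264 − 30 = 234 left.
March 1950 has 31 days: 234 − 31 = 203 left.
February 1950 has 28 days (1950 is not a leap year): 203 − 28 = 175 left.
January 1950 has 31 days: 175 − 31 = 144 left.
December 1949 has 31 days: 144 − 31 = 113 left.
November 1949 has 30 days: 113 − 30 = 83 left.
October 1949 has 31 days: 83 − 31 = 52 left.
September 1949 has 30 days: 52 − 30 = 22 left.
August 1949 has 31 days; 31 − 22 = 9 → August 9, 1949.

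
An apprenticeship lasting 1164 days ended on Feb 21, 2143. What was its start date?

December 15, 2139

Going back 1164 days from February 21, 2143.
Going back 21 days from February 21, 2143 reaches the end of the previous month; 1164 − 21 = 1143 left.
January 2143 has 31 days: 1143 − 31 = 1112 left.
December 2142 has 31 days: 1112 − 31 = 1081 left.
November 2142 has 30 days: 1081 − 30 = 1051 left.
October 2142 has 31 days: 1051 − 31 = 1020 left.
September 2142 has 30 days: 1020 − 30 = 990 left.
August 2142 has 31 days: 990 − 31 = 959 left.
July 2142 has 31 days: 959 − 31 = 928 left.
June 2142 has 30 days: 928 − 30 = 898 left.
May 2142 has 31 days: 898 − 31 = 867 left.
April 2142 has 30 days: 867 − 30 = 837 left.
March 2142 has 31 days: 837 − 31 = 806 left.
February 2142 has 28 days (2142 is not a leap year): 806 − 28 = 778 left.
January 2142 has 31 days: 778 − 31 = 747 left.
December 2141 has 31 days: 747 − 31 = 716 left.
November 2141 has 30 days: 716 − 30 = 686 left.
October 2141 has 31 days: 686 − 31 = 655 left.
September 2141 has 30 days: 655 − 30 = 625 left.
August 2141 has 31 days: 625 − 31 = 594 left.
July 2141 has 31 days: 594 − 31 = 563 left.
June 2141 has 30 days: 563 − 30 = 533 left.
May 2141 has 31 days: 533 − 31 = 502 left.
April 2141 has 30 days: 502 − 30 = 472 left.
March 2141 has 31 days: 472 − 31 = 441 left.
February 2141 has 28 days (2141 is not a leap year): 441 − 28 = 413 left.
January 2141 has 31 days: 413 − 31 = 382 left.
December 2140 has 31 days: 382 − 31 = 351 left.
November 2140 has 30 days: 351 − 30 = 321 left.
October 2140 has 31 days: 321 − 31 = 290 left.
September 2140 has 30 days: 290 − 30 = 260 left.
August 2140 has 31 days: 260 − 31 = 229 left.
July 2140 has 31 days: 229 − 31 = 198 left.
June 2140 has 30 days: 198 − 30 = 168 left.
May 2140 has 31 days: 168 − 31 = 137 left.
April 2140 has 30 days: 137 − 30 = 107 left.
March 2140 has 31 days: 107 − 31 = 76 left.
February 2140 has 29 days (2140 is a leap year): 76 − 29 = 47 left.
January 2140 has 31 days: 47 − 31 = 16 left.
December 2139 has 31 days; 31 − 16 = 15 → December 15, 2139.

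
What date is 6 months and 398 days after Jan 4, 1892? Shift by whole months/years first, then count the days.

Advancing 6 months and 398 days from January 4, 1892: first the month/year part, then the days.
month 1 + 6 = 7 → July 1892.
Day 4 is valid in July, giving July 4, 1892.
Now add 398 days from July 4, 1892.
July has 31 days, so 31 − 4 = 27 days remain after July 4, 1892; 398 − 27 = 371 left.
August 1892 has 31 days: 371 − 31 = 340 left.
September 1892 has 30 days: 340 − 30 = 310 left.
October 1892 has 31 days: 310 − 31 = 279 left.
November 1892 has 30 days: 279 − 30 = 249 left.
December 1892 has 31 days: 249 − 31 = 218 left.
January 1893 has 31 days: 218 − 31 = 187 left.
February 1893 has 28 days (1893 is not a leap year): 187 − 28 = 159 left.
March 1893 has 31 days: 159 − 31 = 128 left.
April 1893 has 30 days: 128 − 30 = 98 left.
May 1893 has 31 days: 98 − 31 = 67 left.
June 1893 has 30 days: 67 − 30 = 37 left.
July 1893 has 31 days: 37 − 31 = 6 left.
6 days into August 1893 → August 6, 1893.

August 6, 1893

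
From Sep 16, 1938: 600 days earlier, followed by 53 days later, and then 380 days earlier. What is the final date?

Going back 600 days from September 16, 1938:
Going back 16 days from September 16, 1938 reaches the end of the previous month; 600 − 16 = 584 left.
August 1938 has 31 days: 584 − 31 = 553 left.
July 1938 has 31 days: 553 − 31 = 522 left.
June 1938 has 30 days: 522 − 30 = 492 left.
May 1938 has 31 days: 492 − 31 = 461 left.
April 1938 has 30 days: 461 − 30 = 431 left.
March 1938 has 31 days: 431 − 31 = 400 left.
February 1938 has 28 days (1938 is not a leap year): 400 − 28 = 372 left.
January 1938 has 31 days: 372 − 31 = 341 left.
December 1937 has 31 days: 341 − 31 = 310 left.
November 1937 has 30 days: 310 − 30 = 280 left.
October 1937 has 31 days: 280 − 31 = 249 left.
September 1937 has 30 days: 249 − 30 = 219 left.
August 1937 has 31 days: 219 − 31 = 188 left.
July 1937 has 31 days: 188 − 31 = 157 left.
June 1937 has 30 days: 157 − 30 = 127 left.
May 1937 has 31 days: 127 − 31 = 96 left.
April 1937 has 30 days: 96 − 30 = 66 left.
March 1937 has 31 days: 66 − 31 = 35 left.
February 1937 has 28 days (1937 is not a leap year): 35 − 28 = 7 left.
January 1937 has 31 days; 31 − 7 = 24 → January 24, 1937.
Counting forward 53 days from January 24, 1937:
January has 31 days, so 31 − 24 = 7 days remain after January 24, 1937; 53 − 7 = 46 left.
February 1937 has 28 days (1937 is not a leap year): 46 − 28 = 18 left.
18 days into March 1937 → March 18, 1937.
Subtracting 380 days from March 18, 1937:
Going back 18 days from March 18, 1937 reaches the end of the previous month; 380 − 18 = 362 left.
February 1937 has 28 days (1937 is not a leap year): 362 − 28 = 334 left.
January 1937 has 31 days: 334 − 31 = 303 left.
December 1936 has 31 days: 303 − 31 = 272 left.
November 1936 has 30 days: 272 − 30 = 242 left.
October 1936 has 31 days: 242 − 31 = 211 left.
September 1936 has 30 days: 211 − 30 = 181 left.
August 1936 has 31 days: 181 − 31 = 150 left.
July 1936 has 31 days: 150 − 31 = 119 left.
June 1936 has 30 days: 119 − 30 = 89 left.
May 1936 has 31 days: 89 − 31 = 58 left.
April 1936 has 30 days: 58 − 30 = 28 left.
March 1936 has 31 days; 31 − 28 = 3 → March 3, 1936.

March 3, 1936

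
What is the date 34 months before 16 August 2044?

October 16, 2041

Subtracting 34 months from August 16, 2044.
month 8 − 34 = -26, which is month 10 of year 2041 → October 2041.
Day 16 is valid in October, giving October 16, 2041.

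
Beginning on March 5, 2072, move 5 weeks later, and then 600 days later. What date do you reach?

Advancing 5 weeks (= 35 days) from March 5, 2072:
March has 31 days, so 31 − 5 = 26 days remain after March 5, 2072; 35 − 26 = 9 left.
9 days into April 2072 → April 9, 2072.
Advancing 600 days from April 9, 2072:
April has 30 days, so 30 − 9 = 21 days remain after April 9, 2072; 600 − 21 = 579 left.
May 2072 has 31 days: 579 − 31 = 548 left.
June 2072 has 30 days: 548 − 30 = 518 left.
July 2072 has 31 days: 518 − 31 = 487 left.
August 2072 has 31 days: 487 − 31 = 456 left.
September 2072 has 30 days: 456 − 30 = 426 left.
October 2072 has 31 days: 426 − 31 = 395 left.
November 2072 has 30 days: 395 − 30 = 365 left.
December 2072 has 31 days: 365 − 31 = 334 left.
January 2073 has 31 days: 334 − 31 = 303 left.
February 2073 has 28 days (2073 is not a leap year): 303 − 28 = 275 left.
March 2073 has 31 days: 275 − 31 = 244 left.
April 2073 has 30 days: 244 − 30 = 214 left.
May 2073 has 31 days: 214 − 31 = 183 left.
June 2073 has 30 days: 183 − 30 = 153 left.
July 2073 has 31 days: 153 − 31 = 122 left.
August 2073 has 31 days: 122 − 31 = 91 left.
September 2073 has 30 days: 91 − 30 = 61 left.
October 2073 has 31 days: 61 − 31 = 30 left.
30 days into November 2073 → November 30, 2073.

November 30, 2073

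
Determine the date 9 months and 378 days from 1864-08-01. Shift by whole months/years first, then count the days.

May 14, 1866

Counting forward 9 months and 378 days from August 1, 1864: first the month/year part, then the days.
month 8 + 9 = 17, which is month 5 of year 1865 → May 1865.
Day 1 is valid in May, giving May 1, 1865.
Now add 378 days from May 1, 1865.
May has 31 days, so 31 − 1 = 30 days remain after May 1, 1865; 378 − 30 = 348 left.
June 1865 has 30 days: 348 − 30 = 318 left.
July 1865 has 31 days: 318 − 31 = 287 left.
August 1865 has 31 days: 287 − 31 = 256 left.
September 1865 has 30 days: 256 − 30 = 226 left.
October 1865 has 31 days: 226 − 31 = 195 left.
November 1865 has 30 days: 195 − 30 = 165 left.
December 1865 has 31 days: 165 − 31 = 134 left.
January 1866 has 31 days: 134 − 31 = 103 left.
February 1866 has 28 days (1866 is not a leap year): 103 − 28 = 75 left.
March 1866 has 31 days: 75 − 31 = 44 left.
April 1866 has 30 days: 44 − 30 = 14 left.
14 days into May 1866 → May 14, 1866.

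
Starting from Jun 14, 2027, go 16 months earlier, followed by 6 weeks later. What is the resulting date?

Counting back 16 months from June 14, 2027:
month 6 − 16 = -10, which is month 2 of year 2026 → February 2026.
Day 14 is valid in February, giving February 14, 2026.
Advancing 6 weeks (= 42 days) from February 14, 2026:
February has 28 days, so 28 − 14 = 14 days remain after February 14, 2026; 42 − 14 = 28 left.
28 days into March 2026 → March 28, 2026.

March 28, 2026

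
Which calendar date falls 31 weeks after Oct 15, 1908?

Adding 31 weeks = 217 days from October 15, 1908.
October has 31 days, so 31 − 15 = 16 days remain after October 15, 1908; 217 − 16 = 201 left.
November 1908 has 30 days: 201 − 30 = 171 left.
December 1908 has 31 days: 171 − 31 = 140 left.
January 1909 has 31 days: 140 − 31 = 109 left.
February 1909 has 28 days (1909 is not a leap year): 109 − 28 = 81 left.
March 1909 has 31 days: 81 − 31 = 50 left.
April 1909 has 30 days: 50 − 30 = 20 left.
20 days into May 1909 → May 20, 1909.

May 20, 1909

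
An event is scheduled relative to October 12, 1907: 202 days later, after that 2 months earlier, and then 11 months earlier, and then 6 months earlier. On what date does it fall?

Adding 202 days from October 12, 1907:
October has 31 days, so 31 − 12 = 19 days remain after October 12, 1907; 202 − 19 = 183 left.
November 1907 has 30 days: 183 − 30 = 153 left.
December 1907 has 31 days: 153 − 31 = 122 left.
January 1908 has 31 days: 122 − 31 = 91 left.
February 1908 has 29 days (1908 is a leap year): 91 − 29 = 62 left.
March 1908 has 31 days: 62 − 31 = 31 left.
April 1908 has 30 days: 31 − 30 = 1 left.
1 day into May 1908 → May 1, 1908.
Counting back 2 months from May 1, 1908:
month 5 − 2 = 3 → March 1908.
Day 1 is valid in March, giving March 1, 1908.
Subtracting 11 months from March 1, 1908:
month 3 − 11 = -8, which is month 4 of year 1907 → April 1907.
Day 1 is valid in April, giving April 1, 1907.
Going back 6 months from April 1, 1907:
month 4 − 6 = -2, which is month 10 of year 1906 → October 1906.
Day 1 is valid in October, giving October 1, 1906.

October 1, 1906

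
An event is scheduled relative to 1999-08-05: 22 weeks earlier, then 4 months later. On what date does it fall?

Counting back 22 weeks (= 154 days) from August 5, 1999:
Going back 5 days from August 5, 1999 reaches the end of the previous month; 154 − 5 = 149 left.
July 1999 has 31 days: 149 − 31 = 118 left.
June 1999 has 30 days: 118 − 30 = 88 left.
May 1999 has 31 days: 88 − 31 = 57 left.
April 1999 has 30 days: 57 − 30 = 27 left.
March 1999 has 31 days; 31 − 27 = 4 → March 4, 1999.
Adding 4 months from March 4, 1999:
month 3 + 4 = 7 → July 1999.
Day 4 is valid in July, giving July 4, 1999.

July 4, 1999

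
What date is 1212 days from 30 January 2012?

Counting forward 1212 days from January 30, 2012.
January has 31 days, so 31 − 30 = 1 day remains after January 30, 2012; 1212 − 1 = 1211 left.
February 2012 has 29 days (2012 is a leap year): 1211 − 29 = 1182 left.
March 2012 has 31 days: 1182 − 31 = 1151 left.
April 2012 has 30 days: 1151 − 30 = 1121 left.
May 2012 has 31 days: 1121 − 31 = 1090 left.
June 2012 has 30 days: 1090 − 30 = 1060 left.
July 2012 has 31 days: 1060 − 31 = 1029 left.
August 2012 has 31 days: 1029 − 31 = 998 left.
September 2012 has 30 days: 998 − 30 = 968 left.
October 2012 has 31 days: 968 − 31 = 937 left.
November 2012 has 30 days: 937 − 30 = 907 left.
December 2012 has 31 days: 907 − 31 = 876 left.
January 2013 has 31 days: 876 − 31 = 845 left.
February 2013 has 28 days (2013 is not a leap year): 845 − 28 = 817 left.
March 2013 has 31 days: 817 − 31 = 786 left.
April 2013 has 30 days: 786 − 30 = 756 left.
May 2013 has 31 days: 756 − 31 = 725 left.
June 2013 has 30 days: 725 − 30 = 695 left.
July 2013 has 31 days: 695 − 31 = 664 left.
August 2013 has 31 days: 664 − 31 = 633 left.
September 2013 has 30 days: 633 − 30 = 603 left.
October 2013 has 31 days: 603 − 31 = 572 left.
November 2013 has 30 days: 572 − 30 = 542 left.
December 2013 has 31 days: 542 − 31 = 511 left.
January 2014 has 31 days: 511 − 31 = 480 left.
February 2014 has 28 days (2014 is not a leap year): 480 − 28 = 452 left.
March 2014 has 31 days: 452 − 31 = 421 left.
April 2014 has 30 days: 421 − 30 = 391 left.
May 2014 has 31 days: 391 − 31 = 360 left.
June 2014 has 30 days: 360 − 30 = 330 left.
July 2014 has 31 days: 330 − 31 = 299 left.
August 2014 has 31 days: 299 − 31 = 268 left.
September 2014 has 30 days: 268 − 30 = 238 left.
October 2014 has 31 days: 238 − 31 = 207 left.
November 2014 has 30 days: 207 − 30 = 177 left.
December 2014 has 31 days: 177 − 31 = 146 left.
January 2015 has 31 days: 146 − 31 = 115 left.
February 2015 has 28 days (2015 is not a leap year): 115 − 28 = 87 left.
March 2015 has 31 days: 87 − 31 = 56 left.
April 2015 has 30 days: 56 − 30 = 26 left.
26 days into May 2015 → May 26, 2015.

May 26, 2015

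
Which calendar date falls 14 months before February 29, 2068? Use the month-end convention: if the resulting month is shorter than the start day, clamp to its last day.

December 29, 2066

Subtracting 14 months from February 29, 2068.
month 2 − 14 = -12, which is month 12 of year 2066 → December 2066.
Day 29 is valid in December, giving December 29, 2066.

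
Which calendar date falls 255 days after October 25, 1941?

July 7, 1942

Adding 255 days from October 25, 1941.
October has 31 days, so 31 − 25 = 6 days remain after October 25, 1941; 255 − 6 = 249 left.
November 1941 has 30 days: 249 − 30 = 219 left.
December 1941 has 31 days: 219 − 31 = 188 left.
January 1942 has 31 days: 188 − 31 = 157 left.
February 1942 has 28 days (1942 is not a leap year): 157 − 28 = 129 left.
March 1942 has 31 days: 129 − 31 = 98 left.
April 1942 has 30 days: 98 − 30 = 68 left.
May 1942 has 31 days: 68 − 31 = 37 left.
June 1942 has 30 days: 37 − 30 = 7 left.
7 days into July 1942 → July 7, 1942.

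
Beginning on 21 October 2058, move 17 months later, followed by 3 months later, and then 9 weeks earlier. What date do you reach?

April 19, 2060

Counting forward 17 months from October 21, 2058:
month 10 + 17 = 27, which is month 3 of year 2060 → March 2060.
Day 21 is valid in March, giving March 21, 2060.
Advancing 3 months from March 21, 2060:
month 3 + 3 = 6 → June 2060.
Day 21 is valid in June, giving June 21, 2060.
Subtracting 9 weeks (= 63 days) from June 21, 2060:
Going back 21 days from June 21, 2060 reaches the end of the previous month; 63 − 21 = 42 left.
May 2060 has 31 days: 42 − 31 = 11 left.
April 2060 has 30 days; 30 − 11 = 19 → April 19, 2060.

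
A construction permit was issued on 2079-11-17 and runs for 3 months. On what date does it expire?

February 17, 2080

Advancing 3 months from November 17, 2079.
month 11 + 3 = 14, which is month 2 of year 2080 → February 2080.
Day 17 is valid in February, giving February 17, 2080.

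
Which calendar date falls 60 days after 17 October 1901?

December 16, 1901

Advancing 60 days from October 17, 1901.
October has 31 days, so 31 − 17 = 14 days remain after October 17, 1901; 60 − 14 = 46 left.
November 1901 has 30 days: 46 − 30 = 16 left.
16 days into December 1901 → December 16, 1901.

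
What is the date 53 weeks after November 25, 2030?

Adding 53 weeks = 371 days from November 25, 2030.
November has 30 days, so 30 − 25 = 5 days remain after November 25, 2030; 371 − 5 = 366 left.
December 2030 has 31 days: 366 − 31 = 335 left.
January 2031 has 31 days: 335 − 31 = 304 left.
February 2031 has 28 days (2031 is not a leap year): 304 − 28 = 276 left.
March 2031 has 31 days: 276 − 31 = 245 left.
April 2031 has 30 days: 245 − 30 = 215 left.
May 2031 has 31 days: 215 − 31 = 184 left.
June 2031 has 30 days: 184 − 30 = 154 left.
July 2031 has 31 days: 154 − 31 = 123 left.
August 2031 has 31 days: 123 − 31 = 92 left.
September 2031 has 30 days: 92 − 30 = 62 left.
October 2031 has 31 days: 62 − 31 = 31 left.
November 2031 has 30 days: 31 − 30 = 1 left.
1 day into December 2031 → December 1, 2031.

December 1, 2031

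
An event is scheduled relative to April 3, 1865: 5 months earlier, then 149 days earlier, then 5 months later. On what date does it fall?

November 7, 1864

Counting back 5 months from April 3, 1865:
month 4 − 5 = -1, which is month 11 of year 1864 → November 1864.
Day 3 is valid in November, giving November 3, 1864.
Counting back 149 days from November 3, 1864:
Going back 3 days from November 3, 1864 reaches the end of the previous month; 149 − 3 = 146 left.
October 1864 has 31 days: 146 − 31 = 115 left.
September 1864 has 30 days: 115 − 30 = 85 left.
August 1864 has 31 days: 85 − 31 = 54 left.
July 1864 has 31 days: 54 − 31 = 23 left.
June 1864 has 30 days; 30 − 23 = 7 → June 7, 1864.
Adding 5 months from June 7, 1864:
month 6 + 5 = 11 → November 1864.
Day 7 is valid in November, giving November 7, 1864.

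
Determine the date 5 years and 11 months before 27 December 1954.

January 27, 1949

Subtracting 5 years and 11 months from December 27, 1954.
-5 years → 1949; month 12 − 11 = 1 → January 1949.
Day 27 is valid in January, giving January 27, 1949.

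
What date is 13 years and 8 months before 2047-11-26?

March 26, 2034

Subtracting 13 years and 8 months from November 26, 2047.
-13 years → 2034; month 11 − 8 = 3 → March 2034.
Day 26 is valid in March, giving March 26, 2034.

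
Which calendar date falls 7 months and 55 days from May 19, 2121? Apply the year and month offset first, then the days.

Counting forward 7 months and 55 days from May 19, 2121: first the month/year part, then the days.
month 5 + 7 = 12 → December 2121.
Day 19 is valid in December, giving December 19, 2121.
Now add 55 days from December 19, 2121.
December has 31 days, so 31 − 19 = 12 days remain after December 19, 2121; 55 − 12 = 43 left.
January 2122 has 31 days: 43 − 31 = 12 left.
12 days into February 2122 → February 12, 2122.

February 12, 2122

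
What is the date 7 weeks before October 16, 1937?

August 28, 1937

Counting back 7 weeks = 49 days from October 16, 1937.
Going back 16 days from October 16, 1937 reaches the end of the previous month; 49 − 16 = 33 left.
September 1937 has 30 days: 33 − 30 = 3 left.
August 1937 has 31 days; 31 − 3 = 28 → August 28, 1937.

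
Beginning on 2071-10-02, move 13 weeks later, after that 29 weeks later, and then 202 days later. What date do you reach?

February 9, 2073

Advancing 13 weeks (= 91 days) from October 2, 2071:
October has 31 days, so 31 − 2 = 29 days remain after October 2, 2071; 91 − 29 = 62 left.
November 2071 has 30 days: 62 − 30 = 32 left.
December 2071 has 31 days: 32 − 31 = 1 left.
1 day into January 2072 → January 1, 2072.
Advancing 29 weeks (= 203 days) from January 1, 2072:
January has 31 days, so 31 − 1 = 30 days remain after January 1, 2072; 203 − 30 = 173 left.
February 2072 has 29 days (2072 is a leap year): 173 − 29 = 144 left.
March 2072 has 31 days: 144 − 31 = 113 left.
April 2072 has 30 days: 113 − 30 = 83 left.
May 2072 has 31 days: 83 − 31 = 52 left.
June 2072 has 30 days: 52 − 30 = 22 left.
22 days into July 2072 → July 22, 2072.
Adding 202 days from July 22, 2072:
July has 31 days, so 31 − 22 = 9 days remain after July 22, 2072; 202 − 9 = 193 left.
August 2072 has 31 days: 193 − 31 = 162 left.
September 2072 has 30 days: 162 − 30 = 132 left.
October 2072 has 31 days: 132 − 31 = 101 left.
November 2072 has 30 days: 101 − 30 = 71 left.
December 2072 has 31 days: 71 − 31 = 40 left.
January 2073 has 31 days: 40 − 31 = 9 left.
9 days into February 2073 → February 9, 2073.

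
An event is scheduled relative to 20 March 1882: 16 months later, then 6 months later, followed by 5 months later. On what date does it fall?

June 20, 1884

Adding 16 months from March 20, 1882:
month 3 + 16 = 19, which is month 7 of year 1883 → July 1883.
Day 20 is valid in July, giving July 20, 1883.
Adding 6 months from July 20, 1883:
month 7 + 6 = 13, which is month 1 of year 1884 → January 1884.
Day 20 is valid in January, giving January 20, 1884.
Adding 5 months from January 20, 1884:
month 1 + 5 = 6 → June 1884.
Day 20 is valid in June, giving June 20, 1884.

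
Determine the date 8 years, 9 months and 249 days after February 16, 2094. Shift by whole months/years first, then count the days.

Adding 8 years, 9 months and 249 days from February 16, 2094: first the month/year part, then the days.
+8 years → 2102; month 2 + 9 = 11 → November 2102.
Day 16 is valid in November, giving November 16, 2102.
Now add 249 days from November 16, 2102.
November has 30 days, so 30 − 16 = 14 days remain after November 16, 2102; 249 − 14 = 235 left.
December 2102 has 31 days: 235 − 31 = 204 left.
January 2103 has 31 days: 204 − 31 = 173 left.
February 2103 has 28 days (2103 is not a leap year): 173 − 28 = 145 left.
March 2103 has 31 days: 145 − 31 = 114 left.
April 2103 has 30 days: 114 − 30 = 84 left.
May 2103 has 31 days: 84 − 31 = 53 left.
June 2103 has 30 days: 53 − 30 = 23 left.
23 days into July 2103 → July 23, 2103.

July 23, 2103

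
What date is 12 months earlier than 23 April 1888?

Going back 12 months from April 23, 1888.
month 4 − 12 = -8, which is month 4 of year 1887 → April 1887.
Day 23 is valid in April, giving April 23, 1887.

April 23, 1887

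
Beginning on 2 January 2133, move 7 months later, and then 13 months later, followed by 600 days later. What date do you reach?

Adding 7 months from January 2, 2133:
month 1 + 7 = 8 → August 2133.
Day 2 is valid in August, giving August 2, 2133.
Adding 13 months from August 2, 2133:
month 8 + 13 = 21, which is month 9 of year 2134 → September 2134.
Day 2 is valid in September, giving September 2, 2134.
Advancing 600 days from September 2, 2134:
September has 30 days, so 30 − 2 = 28 days remain after September 2, 2134; 600 − 28 = 572 left.
October 2134 has 31 days: 572 − 31 = 541 left.
November 2134 has 30 days: 541 − 30 = 511 left.
December 2134 has 31 days: 511 − 31 = 480 left.
January 2135 has 31 days: 480 − 31 = 449 left.
February 2135 has 28 days (2135 is not a leap year): 449 − 28 = 421 left.
March 2135 has 31 days: 421 − 31 = 390 left.
April 2135 has 30 days: 390 − 30 = 360 left.
May 2135 has 31 days: 360 − 31 = 329 left.
June 2135 has 30 days: 329 − 30 = 299 left.
July 2135 has 31 days: 299 − 31 = 268 left.
August 2135 has 31 days: 268 − 31 = 237 left.
September 2135 has 30 days: 237 − 30 = 207 left.
October 2135 has 31 days: 207 − 31 = 176 left.
November 2135 has 30 days: 176 − 30 = 146 left.
December 2135 has 31 days: 146 − 31 = 115 left.
January 2136 has 31 days: 115 − 31 = 84 left.
February 2136 has 29 days (2136 is a leap year): 84 − 29 = 55 left.
March 2136 has 31 days: 55 − 31 = 24 left.
24 days into April 2136 → April 24, 2136.

April 24, 2136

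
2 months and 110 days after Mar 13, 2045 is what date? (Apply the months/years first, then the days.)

August 31, 2045

Adding 2 months and 110 days from March 13, 2045: first the month/year part, then the days.
month 3 + 2 = 5 → May 2045.
Day 13 is valid in May, giving May 13, 2045.
Now add 110 days from May 13, 2045.
May has 31 days, so 31 − 13 = 18 days remain after May 13, 2045; 110 − 18 = 92 left.
June 2045 has 30 days: 92 − 30 = 62 left.
July 2045 has 31 days: 62 − 31 = 31 left.
31 days into August 2045 → August 31, 2045.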